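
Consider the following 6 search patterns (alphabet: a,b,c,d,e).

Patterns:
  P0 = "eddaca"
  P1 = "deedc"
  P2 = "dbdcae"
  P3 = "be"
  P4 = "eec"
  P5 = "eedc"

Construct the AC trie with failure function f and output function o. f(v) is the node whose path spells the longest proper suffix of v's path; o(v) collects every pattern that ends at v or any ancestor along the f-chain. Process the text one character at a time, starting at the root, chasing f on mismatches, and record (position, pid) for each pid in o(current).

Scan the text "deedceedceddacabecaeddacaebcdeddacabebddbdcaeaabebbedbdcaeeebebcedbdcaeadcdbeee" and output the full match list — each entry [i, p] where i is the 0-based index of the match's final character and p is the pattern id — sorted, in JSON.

Construct AC machine:
Trie nodes:
  0='ε' goto b→17 d→7 e→1
  1='e' goto d→2 e→19
  2='ed' goto d→3
  3='edd' goto a→4
  4='edda' goto c→5
  5='eddac' goto a→6
  6='eddaca' goto ·  ←P0
  7='d' goto b→12 e→8
  8='de' goto e→9
  9='dee' goto d→10
  10='deed' goto c→11
  11='deedc' goto ·  ←P1
  12='db' goto d→13
  13='dbd' goto c→14
  14='dbdc' goto a→15
  15='dbdca' goto e→16
  16='dbdcae' goto ·  ←P2
  17='b' goto e→18
  18='be' goto ·  ←P3
  19='ee' goto c→20 d→21
  20='eec' goto ·  ←P4
  21='eed' goto c→22
  22='eedc' goto ·  ←P5

BFS fail/out derivation:
  fail(1) 'e': from fail(0)=0 chase 'e': 0 ⇒ 0;  out=∅∪out(0)=∅
  fail(7) 'd': from fail(0)=0 chase 'd': 0 ⇒ 0;  out=∅∪out(0)=∅
  fail(17) 'b': from fail(0)=0 chase 'b': 0 ⇒ 0;  out=∅∪out(0)=∅
  fail(2) 'ed': from fail(1)=0 chase 'd': 0 ⇒ 7;  out=∅∪out(7)=∅
  fail(8) 'de': from fail(7)=0 chase 'e': 0 ⇒ 1;  out=∅∪out(1)=∅
  fail(12) 'db': from fail(7)=0 chase 'b': 0 ⇒ 17;  out=∅∪out(17)=∅
  fail(18) 'be': from fail(17)=0 chase 'e': 0 ⇒ 1;  out={3}∪out(1)={3}
  fail(19) 'ee': from fail(1)=0 chase 'e': 0 ⇒ 1;  out=∅∪out(1)=∅
  fail(3) 'edd': from fail(2)=7 chase 'd': 7→0 ⇒ 7;  out=∅∪out(7)=∅
  fail(9) 'dee': from fail(8)=1 chase 'e': 1 ⇒ 19;  out=∅∪out(19)=∅
  fail(13) 'dbd': from fail(12)=17 chase 'd': 17→0 ⇒ 7;  out=∅∪out(7)=∅
  fail(20) 'eec': from fail(19)=1 chase 'c': 1→0 ⇒ 0;  out={4}∪out(0)={4}
  fail(21) 'eed': from fail(19)=1 chase 'd': 1 ⇒ 2;  out=∅∪out(2)=∅
  fail(4) 'edda': from fail(3)=7 chase 'a': 7→0 ⇒ 0;  out=∅∪out(0)=∅
  fail(10) 'deed': from fail(9)=19 chase 'd': 19 ⇒ 21;  out=∅∪out(21)=∅
  fail(14) 'dbdc': from fail(13)=7 chase 'c': 7→0 ⇒ 0;  out=∅∪out(0)=∅
  fail(22) 'eedc': from fail(21)=2 chase 'c': 2→7→0 ⇒ 0;  out={5}∪out(0)={5}
  fail(5) 'eddac': from fail(4)=0 chase 'c': 0 ⇒ 0;  out=∅∪out(0)=∅
  fail(11) 'deedc': from fail(10)=21 chase 'c': 21 ⇒ 22;  out={1}∪out(22)={1,5}
  fail(15) 'dbdca': from fail(14)=0 chase 'a': 0 ⇒ 0;  out=∅∪out(0)=∅
  fail(6) 'eddaca': from fail(5)=0 chase 'a': 0 ⇒ 0;  out={0}∪out(0)={0}
  fail(16) 'dbdcae': from fail(15)=0 chase 'e': 0 ⇒ 1;  out={2}∪out(1)={2}

Run:
pos 0 'd': at 7
pos 1 'e': at 8
pos 2 'e': at 9
pos 3 'd': at 10
pos 4 'c': at 11  ** P1@[0:4],P5@[1:4]
pos 5 'e': at 1 (fail-walked)
pos 6 'e': at 19
pos 7 'd': at 21
pos 8 'c': at 22  ** P5@[5:8]
pos 9 'e': at 1 (fail-walked)
pos 10 'd': at 2
pos 11 'd': at 3
pos 12 'a': at 4
pos 13 'c': at 5
pos 14 'a': at 6  ** P0@[9:14]
pos 15 'b': at 17 (fail-walked)
pos 16 'e': at 18  ** P3@[15:16]
pos 17 'c': at 0 (fail-walked)
pos 18 'a': at 0
pos 19 'e': at 1
pos 20 'd': at 2
pos 21 'd': at 3
pos 22 'a': at 4
pos 23 'c': at 5
pos 24 'a': at 6  ** P0@[19:24]
pos 25 'e': at 1 (fail-walked)
pos 26 'b': at 17 (fail-walked)
pos 27 'c': at 0 (fail-walked)
pos 28 'd': at 7
pos 29 'e': at 8
pos 30 'd': at 2 (fail-walked)
pos 31 'd': at 3
pos 32 'a': at 4
pos 33 'c': at 5
pos 34 'a': at 6  ** P0@[29:34]
pos 35 'b': at 17 (fail-walked)
pos 36 'e': at 18  ** P3@[35:36]
pos 37 'b': at 17 (fail-walked)
pos 38 'd': at 7 (fail-walked)
pos 39 'd': at 7 (fail-walked)
pos 40 'b': at 12
pos 41 'd': at 13
pos 42 'c': at 14
pos 43 'a': at 15
pos 44 'e': at 16  ** P2@[39:44]
pos 45 'a': at 0 (fail-walked)
pos 46 'a': at 0
pos 47 'b': at 17
pos 48 'e': at 18  ** P3@[47:48]
pos 49 'b': at 17 (fail-walked)
pos 50 'b': at 17 (fail-walked)
pos 51 'e': at 18  ** P3@[50:51]
pos 52 'd': at 2 (fail-walked)
pos 53 'b': at 12 (fail-walked)
pos 54 'd': at 13
pos 55 'c': at 14
pos 56 'a': at 15
pos 57 'e': at 16  ** P2@[52:57]
pos 58 'e': at 19 (fail-walked)
pos 59 'e': at 19 (fail-walked)
pos 60 'b': at 17 (fail-walked)
pos 61 'e': at 18  ** P3@[60:61]
pos 62 'b': at 17 (fail-walked)
pos 63 'c': at 0 (fail-walked)
pos 64 'e': at 1
pos 65 'd': at 2
pos 66 'b': at 12 (fail-walked)
pos 67 'd': at 13
pos 68 'c': at 14
pos 69 'a': at 15
pos 70 'e': at 16  ** P2@[65:70]
pos 71 'a': at 0 (fail-walked)
pos 72 'd': at 7
pos 73 'c': at 0 (fail-walked)
pos 74 'd': at 7
pos 75 'b': at 12
pos 76 'e': at 18 (fail-walked)  ** P3@[75:76]
pos 77 'e': at 19 (fail-walked)
pos 78 'e': at 19 (fail-walked)

All matches (sorted): [[4,1],[4,5],[8,5],[14,0],[16,3],[24,0],[34,0],[36,3],[44,2],[48,3],[51,3],[57,2],[61,3],[70,2],[76,3]]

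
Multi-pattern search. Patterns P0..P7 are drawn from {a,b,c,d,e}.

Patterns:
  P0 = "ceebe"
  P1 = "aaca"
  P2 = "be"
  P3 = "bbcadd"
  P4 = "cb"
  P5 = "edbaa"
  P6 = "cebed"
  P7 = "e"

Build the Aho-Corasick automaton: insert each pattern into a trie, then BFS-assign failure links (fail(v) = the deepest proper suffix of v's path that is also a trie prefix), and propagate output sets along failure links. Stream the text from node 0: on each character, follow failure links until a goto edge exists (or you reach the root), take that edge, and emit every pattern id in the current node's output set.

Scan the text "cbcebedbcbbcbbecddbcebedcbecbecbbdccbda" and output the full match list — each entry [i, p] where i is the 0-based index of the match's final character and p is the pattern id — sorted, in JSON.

Build automaton:
Trie (insert patterns):
  n0 'ε': a→6 b→10 c→1 e→18
  n1 'c': b→17 e→2
  n2 'ce': b→23 e→3
  n3 'cee': b→4
  n4 'ceeb': e→5
  n5 'ceebe': ·  ←P0
  n6 'a': a→7
  n7 'aa': c→8
  n8 'aac': a→9
  n9 'aaca': ·  ←P1
  n10 'b': b→12 e→11
  n11 'be': ·  ←P2
  n12 'bb': c→13
  n13 'bbc': a→14
  n14 'bbca': d→15
  n15 'bbcad': d→16
  n16 'bbcadd': ·  ←P3
  n17 'cb': ·  ←P4
  n18 'e': d→19  ←P7
  n19 'ed': b→20
  n20 'edb': a→21
  n21 'edba': a→22
  n22 'edbaa': ·  ←P5
  n23 'ceb': e→24
  n24 'cebe': d→25
  n25 'cebed': ·  ←P6

Failure links (BFS by depth):
  n1('c'): parent n0 fail=0; on 'c' 0 → fail=0;  out ∅∪∅=∅
  n6('a'): parent n0 fail=0; on 'a' 0 → fail=0;  out ∅∪∅=∅
  n10('b'): parent n0 fail=0; on 'b' 0 → fail=0;  out ∅∪∅=∅
  n18('e'): parent n0 fail=0; on 'e' 0 → fail=0;  out {7}∪∅={7}
  n2('ce'): parent n1 fail=0; on 'e' 0 → fail=18;  out ∅∪{7}={7}
  n7('aa'): parent n6 fail=0; on 'a' 0 → fail=6;  out ∅∪∅=∅
  n11('be'): parent n10 fail=0; on 'e' 0 → fail=18;  out {2}∪{7}={2,7}
  n12('bb'): parent n10 fail=0; on 'b' 0 → fail=10;  out ∅∪∅=∅
  n17('cb'): parent n1 fail=0; on 'b' 0 → fail=10;  out {4}∪∅={4}
  n19('ed'): parent n18 fail=0; on 'd' 0 → fail=0;  out ∅∪∅=∅
  n3('cee'): parent n2 fail=18; on 'e' 18→0 → fail=18;  out ∅∪{7}={7}
  n8('aac'): parent n7 fail=6; on 'c' 6→0 → fail=1;  out ∅∪∅=∅
  n13('bbc'): parent n12 fail=10; on 'c' 10→0 → fail=1;  out ∅∪∅=∅
  n20('edb'): parent n19 fail=0; on 'b' 0 → fail=10;  out ∅∪∅=∅
  n23('ceb'): parent n2 fail=18; on 'b' 18→0 → fail=10;  out ∅∪∅=∅
  n4('ceeb'): parent n3 fail=18; on 'b' 18→0 → fail=10;  out ∅∪∅=∅
  n9('aaca'): parent n8 fail=1; on 'a' 1→0 → fail=6;  out {1}∪∅={1}
  n14('bbca'): parent n13 fail=1; on 'a' 1→0 → fail=6;  out ∅∪∅=∅
  n21('edba'): parent n20 fail=10; on 'a' 10→0 → fail=6;  out ∅∪∅=∅
  n24('cebe'): parent n23 fail=10; on 'e' 10 → fail=11;  out ∅∪{2,7}={2,7}
  n5('ceebe'): parent n4 fail=10; on 'e' 10 → fail=11;  out {0}∪{2,7}={0,2,7}
  n15('bbcad'): parent n14 fail=6; on 'd' 6→0 → fail=0;  out ∅∪∅=∅
  n22('edbaa'): parent n21 fail=6; on 'a' 6 → fail=7;  out {5}∪∅={5}
  n25('cebed'): parent n24 fail=11; on 'd' 11→18 → fail=19;  out {6}∪∅={6}
  n16('bbcadd'): parent n15 fail=0; on 'd' 0 → fail=0;  out {3}∪∅={3}

Scan:
pos 0 'c': at 1
pos 1 'b': at 17  ** P4@[0:1]
pos 2 'c': at 1 ·f
pos 3 'e': at 2  ** P7@[3:3]
pos 4 'b': at 23
pos 5 'e': at 24  ** P2@[4:5],P7@[5:5]
pos 6 'd': at 25  ** P6@[2:6]
pos 7 'b': at 20 ·f
pos 8 'c': at 1 ·f
pos 9 'b': at 17  ** P4@[8:9]
pos 10 'b': at 12 ·f
pos 11 'c': at 13
pos 12 'b': at 17 ·f  ** P4@[11:12]
pos 13 'b': at 12 ·f
pos 14 'e': at 11 ·f  ** P2@[13:14],P7@[14:14]
pos 15 'c': at 1 ·f
pos 16 'd': at 0 ·f
pos 17 'd': at 0
pos 18 'b': at 10
pos 19 'c': at 1 ·f
pos 20 'e': at 2  ** P7@[20:20]
pos 21 'b': at 23
pos 22 'e': at 24  ** P2@[21:22],P7@[22:22]
pos 23 'd': at 25  ** P6@[19:23]
pos 24 'c': at 1 ·f
pos 25 'b': at 17  ** P4@[24:25]
pos 26 'e': at 11 ·f  ** P2@[25:26],P7@[26:26]
pos 27 'c': at 1 ·f
pos 28 'b': at 17  ** P4@[27:28]
pos 29 'e': at 11 ·f  ** P2@[28:29],P7@[29:29]
pos 30 'c': at 1 ·f
pos 31 'b': at 17  ** P4@[30:31]
pos 32 'b': at 12 ·f
pos 33 'd': at 0 ·f
pos 34 'c': at 1
pos 35 'c': at 1 ·f
pos 36 'b': at 17  ** P4@[35:36]
pos 37 'd': at 0 ·f
pos 38 'a': at 6

Matches: [[1,4],[3,7],[5,2],[5,7],[6,6],[9,4],[12,4],[14,2],[14,7],[20,7],[22,2],[22,7],[23,6],[25,4],[26,2],[26,7],[28,4],[29,2],[29,7],[31,4],[36,4]]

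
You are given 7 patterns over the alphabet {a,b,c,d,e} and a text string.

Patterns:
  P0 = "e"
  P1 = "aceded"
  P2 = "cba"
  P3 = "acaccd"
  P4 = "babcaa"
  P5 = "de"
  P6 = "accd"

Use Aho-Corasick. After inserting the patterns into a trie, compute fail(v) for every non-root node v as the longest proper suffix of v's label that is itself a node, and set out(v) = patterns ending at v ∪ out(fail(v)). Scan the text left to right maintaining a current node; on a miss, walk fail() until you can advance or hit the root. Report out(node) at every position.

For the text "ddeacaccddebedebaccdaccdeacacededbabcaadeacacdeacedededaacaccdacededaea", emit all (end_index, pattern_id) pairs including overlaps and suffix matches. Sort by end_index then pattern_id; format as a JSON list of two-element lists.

Build:
Trie (insert patterns):
  0='ε' goto a→2 b→15 c→8 d→21 e→1
  1='e' goto ·  ←P0
  2='a' goto c→3
  3='ac' goto a→11 c→23 e→4
  4='ace' goto d→5
  5='aced' goto e→6
  6='acede' goto d→7
  7='aceded' goto ·  ←P1
  8='c' goto b→9
  9='cb' goto a→10
  10='cba' goto ·  ←P2
  11='aca' goto c→12
  12='acac' goto c→13
  13='acacc' goto d→14
  14='acaccd' goto ·  ←P3
  15='b' goto a→16
  16='ba' goto b→17
  17='bab' goto c→18
  18='babc' goto a→19
  19='babca' goto a→20
  20='babcaa' goto ·  ←P4
  21='d' goto e→22
  22='de' goto ·  ←P5
  23='acc' goto d→24
  24='accd' goto ·  ←P6

BFS fail/out derivation:
  n1('e'): parent n0 fail=0; on 'e' 0 → fail=0;  out {0}∪∅={0}
  n2('a'): parent n0 fail=0; on 'a' 0 → fail=0;  out ∅∪∅=∅
  n8('c'): parent n0 fail=0; on 'c' 0 → fail=0;  out ∅∪∅=∅
  n15('b'): parent n0 fail=0; on 'b' 0 → fail=0;  out ∅∪∅=∅
  n21('d'): parent n0 fail=0; on 'd' 0 → fail=0;  out ∅∪∅=∅
  n3('ac'): parent n2 fail=0; on 'c' 0 → fail=8;  out ∅∪∅=∅
  n9('cb'): parent n8 fail=0; on 'b' 0 → fail=15;  out ∅∪∅=∅
  n16('ba'): parent n15 fail=0; on 'a' 0 → fail=2;  out ∅∪∅=∅
  n22('de'): parent n21 fail=0; on 'e' 0 → fail=1;  out {5}∪{0}={0,5}
  n4('ace'): parent n3 fail=8; on 'e' 8→0 → fail=1;  out ∅∪{0}={0}
  n10('cba'): parent n9 fail=15; on 'a' 15 → fail=16;  out {2}∪∅={2}
  n11('aca'): parent n3 fail=8; on 'a' 8→0 → fail=2;  out ∅∪∅=∅
  n17('bab'): parent n16 fail=2; on 'b' 2→0 → fail=15;  out ∅∪∅=∅
  n23('acc'): parent n3 fail=8; on 'c' 8→0 → fail=8;  out ∅∪∅=∅
  n5('aced'): parent n4 fail=1; on 'd' 1→0 → fail=21;  out ∅∪∅=∅
  n12('acac'): parent n11 fail=2; on 'c' 2 → fail=3;  out ∅∪∅=∅
  n18('babc'): parent n17 fail=15; on 'c' 15→0 → fail=8;  out ∅∪∅=∅
  n24('accd'): parent n23 fail=8; on 'd' 8→0 → fail=21;  out {6}∪∅={6}
  n6('acede'): parent n5 fail=21; on 'e' 21 → fail=22;  out ∅∪{0,5}={0,5}
  n13('acacc'): parent n12 fail=3; on 'c' 3 → fail=23;  out ∅∪∅=∅
  n19('babca'): parent n18 fail=8; on 'a' 8→0 → fail=2;  out ∅∪∅=∅
  n7('aceded'): parent n6 fail=22; on 'd' 22→1→0 → fail=21;  out {1}∪∅={1}
  n14('acaccd'): parent n13 fail=23; on 'd' 23 → fail=24;  out {3}∪{6}={3,6}
  n20('babcaa'): parent n19 fail=2; on 'a' 2→0 → fail=2;  out {4}∪∅={4}

Scan:
i=0 'd': node 0→21
i=1 'd': node 21→21 (via fail)
i=2 'e': node 21→22  → match P0@[2:2],P5@[1:2]
i=3 'a': node 22→2 (via fail)
i=4 'c': node 2→3
i=5 'a': node 3→11
i=6 'c': node 11→12
i=7 'c': node 12→13
i=8 'd': node 13→14  → match P3@[3:8],P6@[5:8]
i=9 'd': node 14→21 (via fail)
i=10 'e': node 21→22  → match P0@[10:10],P5@[9:10]
i=11 'b': node 22→15 (via fail)
i=12 'e': node 15→1 (via fail)  → match P0@[12:12]
i=13 'd': node 1→21 (via fail)
i=14 'e': node 21→22  → match P0@[14:14],P5@[13:14]
i=15 'b': node 22→15 (via fail)
i=16 'a': node 15→16
i=17 'c': node 16→3 (via fail)
i=18 'c': node 3→23
i=19 'd': node 23→24  → match P6@[16:19]
i=20 'a': node 24→2 (via fail)
i=21 'c': node 2→3
i=22 'c': node 3→23
i=23 'd': node 23→24  → match P6@[20:23]
i=24 'e': node 24→22 (via fail)  → match P0@[24:24],P5@[23:24]
i=25 'a': node 22→2 (via fail)
i=26 'c': node 2→3
i=27 'a': node 3→11
i=28 'c': node 11→12
i=29 'e': node 12→4 (via fail)  → match P0@[29:29]
i=30 'd': node 4→5
i=31 'e': node 5→6  → match P0@[31:31],P5@[30:31]
i=32 'd': node 6→7  → match P1@[27:32]
i=33 'b': node 7→15 (via fail)
i=34 'a': node 15→16
i=35 'b': node 16→17
i=36 'c': node 17→18
i=37 'a': node 18→19
i=38 'a': node 19→20  → match P4@[33:38]
i=39 'd': node 20→21 (via fail)
i=40 'e': node 21→22  → match P0@[40:40],P5@[39:40]
i=41 'a': node 22→2 (via fail)
i=42 'c': node 2→3
i=43 'a': node 3→11
i=44 'c': node 11→12
i=45 'd': node 12→21 (via fail)
i=46 'e': node 21→22  → match P0@[46:46],P5@[45:46]
i=47 'a': node 22→2 (via fail)
i=48 'c': node 2→3
i=49 'e': node 3→4  → match P0@[49:49]
i=50 'd': node 4→5
i=51 'e': node 5→6  → match P0@[51:51],P5@[50:51]
i=52 'd': node 6→7  → match P1@[47:52]
i=53 'e': node 7→22 (via fail)  → match P0@[53:53],P5@[52:53]
i=54 'd': node 22→21 (via fail)
i=55 'a': node 21→2 (via fail)
i=56 'a': node 2→2 (via fail)
i=57 'c': node 2→3
i=58 'a': node 3→11
i=59 'c': node 11→12
i=60 'c': node 12→13
i=61 'd': node 13→14  → match P3@[56:61],P6@[58:61]
i=62 'a': node 14→2 (via fail)
i=63 'c': node 2→3
i=64 'e': node 3→4  → match P0@[64:64]
i=65 'd': node 4→5
i=66 'e': node 5→6  → match P0@[66:66],P5@[65:66]
i=67 'd': node 6→7  → match P1@[62:67]
i=68 'a': node 7→2 (via fail)
i=69 'e': node 2→1 (via fail)  → match P0@[69:69]
i=70 'a': node 1→2 (via fail)

All matches (sorted): [[2,0],[2,5],[8,3],[8,6],[10,0],[10,5],[12,0],[14,0],[14,5],[19,6],[23,6],[24,0],[24,5],[29,0],[31,0],[31,5],[32,1],[38,4],[40,0],[40,5],[46,0],[46,5],[49,0],[51,0],[51,5],[52,1],[53,0],[53,5],[61,3],[61,6],[64,0],[66,0],[66,5],[67,1],[69,0]]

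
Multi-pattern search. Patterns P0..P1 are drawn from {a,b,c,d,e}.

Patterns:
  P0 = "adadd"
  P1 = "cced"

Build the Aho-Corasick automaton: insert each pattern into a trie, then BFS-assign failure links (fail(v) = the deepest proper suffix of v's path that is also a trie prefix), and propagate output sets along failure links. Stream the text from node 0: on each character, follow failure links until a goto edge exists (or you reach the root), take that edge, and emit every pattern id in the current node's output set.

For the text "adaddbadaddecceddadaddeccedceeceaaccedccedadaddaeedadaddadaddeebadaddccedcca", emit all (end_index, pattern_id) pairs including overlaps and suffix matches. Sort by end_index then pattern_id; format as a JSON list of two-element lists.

Build:
Trie (insert patterns):
  0='ε' goto a→1 c→6
  1='a' goto d→2
  2='ad' goto a→3
  3='ada' goto d→4
  4='adad' goto d→5
  5='adadd' goto ·  [P0 ends]
  6='c' goto c→7
  7='cc' goto e→8
  8='cce' goto d→9
  9='cced' goto ·  [P1 ends]

BFS fail/out derivation:
  fail(1) 'a': from fail(0)=0 chase 'a': 0 ⇒ 0;  out=∅∪out(0)=∅
  fail(6) 'c': from fail(0)=0 chase 'c': 0 ⇒ 0;  out=∅∪out(0)=∅
  fail(2) 'ad': from fail(1)=0 chase 'd': 0 ⇒ 0;  out=∅∪out(0)=∅
  fail(7) 'cc': from fail(6)=0 chase 'c': 0 ⇒ 6;  out=∅∪out(6)=∅
  fail(3) 'ada': from fail(2)=0 chase 'a': 0 ⇒ 1;  out=∅∪out(1)=∅
  fail(8) 'cce': from fail(7)=6 chase 'e': 6→0 ⇒ 0;  out=∅∪out(0)=∅
  fail(4) 'adad': from fail(3)=1 chase 'd': 1 ⇒ 2;  out=∅∪out(2)=∅
  fail(9) 'cced': from fail(8)=0 chase 'd': 0 ⇒ 0;  out={1}∪out(0)={1}
  fail(5) 'adadd': from fail(4)=2 chase 'd': 2→0 ⇒ 0;  out={0}∪out(0)={0}

Scan:
[0] read 'a'  n0⇒n1
[1] read 'd'  n1⇒n2
[2] read 'a'  n2⇒n3
[3] read 'd'  n3⇒n4
[4] read 'd'  n4⇒n5  emit P0@[0:4]
[5] read 'b'  n5⇒n0 (fail-walked)
[6] read 'a'  n0⇒n1
[7] read 'd'  n1⇒n2
[8] read 'a'  n2⇒n3
[9] read 'd'  n3⇒n4
[10] read 'd'  n4⇒n5  emit P0@[6:10]
[11] read 'e'  n5⇒n0 (fail-walked)
[12] read 'c'  n0⇒n6
[13] read 'c'  n6⇒n7
[14] read 'e'  n7⇒n8
[15] read 'd'  n8⇒n9  emit P1@[12:15]
[16] read 'd'  n9⇒n0 (fail-walked)
[17] read 'a'  n0⇒n1
[18] read 'd'  n1⇒n2
[19] read 'a'  n2⇒n3
[20] read 'd'  n3⇒n4
[21] read 'd'  n4⇒n5  emit P0@[17:21]
[22] read 'e'  n5⇒n0 (fail-walked)
[23] read 'c'  n0⇒n6
[24] read 'c'  n6⇒n7
[25] read 'e'  n7⇒n8
[26] read 'd'  n8⇒n9  emit P1@[23:26]
[27] read 'c'  n9⇒n6 (fail-walked)
[28] read 'e'  n6⇒n0 (fail-walked)
[29] read 'e'  n0⇒n0
[30] read 'c'  n0⇒n6
[31] read 'e'  n6⇒n0 (fail-walked)
[32] read 'a'  n0⇒n1
[33] read 'a'  n1⇒n1 (fail-walked)
[34] read 'c'  n1⇒n6 (fail-walked)
[35] read 'c'  n6⇒n7
[36] read 'e'  n7⇒n8
[37] read 'd'  n8⇒n9  emit P1@[34:37]
[38] read 'c'  n9⇒n6 (fail-walked)
[39] read 'c'  n6⇒n7
[40] read 'e'  n7⇒n8
[41] read 'd'  n8⇒n9  emit P1@[38:41]
[42] read 'a'  n9⇒n1 (fail-walked)
[43] read 'd'  n1⇒n2
[44] read 'a'  n2⇒n3
[45] read 'd'  n3⇒n4
[46] read 'd'  n4⇒n5  emit P0@[42:46]
[47] read 'a'  n5⇒n1 (fail-walked)
[48] read 'e'  n1⇒n0 (fail-walked)
[49] read 'e'  n0⇒n0
[50] read 'd'  n0⇒n0
[51] read 'a'  n0⇒n1
[52] read 'd'  n1⇒n2
[53] read 'a'  n2⇒n3
[54] read 'd'  n3⇒n4
[55] read 'd'  n4⇒n5  emit P0@[51:55]
[56] read 'a'  n5⇒n1 (fail-walked)
[57] read 'd'  n1⇒n2
[58] read 'a'  n2⇒n3
[59] read 'd'  n3⇒n4
[60] read 'd'  n4⇒n5  emit P0@[56:60]
[61] read 'e'  n5⇒n0 (fail-walked)
[62] read 'e'  n0⇒n0
[63] read 'b'  n0⇒n0
[64] read 'a'  n0⇒n1
[65] read 'd'  n1⇒n2
[66] read 'a'  n2⇒n3
[67] read 'd'  n3⇒n4
[68] read 'd'  n4⇒n5  emit P0@[64:68]
[69] read 'c'  n5⇒n6 (fail-walked)
[70] read 'c'  n6⇒n7
[71] read 'e'  n7⇒n8
[72] read 'd'  n8⇒n9  emit P1@[69:72]
[73] read 'c'  n9⇒n6 (fail-walked)
[74] read 'c'  n6⇒n7
[75] read 'a'  n7⇒n1 (fail-walked)

Matches: [[4,0],[10,0],[15,1],[21,0],[26,1],[37,1],[41,1],[46,0],[55,0],[60,0],[68,0],[72,1]]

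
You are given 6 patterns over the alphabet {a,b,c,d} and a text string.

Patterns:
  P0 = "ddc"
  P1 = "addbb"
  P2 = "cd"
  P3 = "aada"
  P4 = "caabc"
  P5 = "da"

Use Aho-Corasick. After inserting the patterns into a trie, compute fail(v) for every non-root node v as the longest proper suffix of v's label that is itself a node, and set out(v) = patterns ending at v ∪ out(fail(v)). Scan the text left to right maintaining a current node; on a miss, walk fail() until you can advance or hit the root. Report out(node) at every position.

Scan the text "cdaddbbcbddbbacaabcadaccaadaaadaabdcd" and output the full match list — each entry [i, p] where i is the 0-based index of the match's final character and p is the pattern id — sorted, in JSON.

Build automaton:
Trie nodes:
  0='ε' goto a→4 c→9 d→1
  1='d' goto a→18 d→2
  2='dd' goto c→3
  3='ddc' goto ·  ←P0
  4='a' goto a→11 d→5
  5='ad' goto d→6
  6='add' goto b→7
  7='addb' goto b→8
  8='addbb' goto ·  ←P1
  9='c' goto a→14 d→10
  10='cd' goto ·  ←P2
  11='aa' goto d→12
  12='aad' goto a→13
  13='aada' goto ·  ←P3
  14='ca' goto a→15
  15='caa' goto b→16
  16='caab' goto c→17
  17='caabc' goto ·  ←P4
  18='da' goto ·  ←P5

Failure links (BFS by depth):
  n1('d'): parent n0 fail=0; on 'd' 0 → fail=0;  out ∅∪∅=∅
  n4('a'): parent n0 fail=0; on 'a' 0 → fail=0;  out ∅∪∅=∅
  n9('c'): parent n0 fail=0; on 'c' 0 → fail=0;  out ∅∪∅=∅
  n2('dd'): parent n1 fail=0; on 'd' 0 → fail=1;  out ∅∪∅=∅
  n5('ad'): parent n4 fail=0; on 'd' 0 → fail=1;  out ∅∪∅=∅
  n10('cd'): parent n9 fail=0; on 'd' 0 → fail=1;  out {2}∪∅={2}
  n11('aa'): parent n4 fail=0; on 'a' 0 → fail=4;  out ∅∪∅=∅
  n14('ca'): parent n9 fail=0; on 'a' 0 → fail=4;  out ∅∪∅=∅
  n18('da'): parent n1 fail=0; on 'a' 0 → fail=4;  out {5}∪∅={5}
  n3('ddc'): parent n2 fail=1; on 'c' 1→0 → fail=9;  out {0}∪∅={0}
  n6('add'): parent n5 fail=1; on 'd' 1 → fail=2;  out ∅∪∅=∅
  n12('aad'): parent n11 fail=4; on 'd' 4 → fail=5;  out ∅∪∅=∅
  n15('caa'): parent n14 fail=4; on 'a' 4 → fail=11;  out ∅∪∅=∅
  n7('addb'): parent n6 fail=2; on 'b' 2→1→0 → fail=0;  out ∅∪∅=∅
  n13('aada'): parent n12 fail=5; on 'a' 5→1 → fail=18;  out {3}∪{5}={3,5}
  n16('caab'): parent n15 fail=11; on 'b' 11→4→0 → fail=0;  out ∅∪∅=∅
  n8('addbb'): parent n7 fail=0; on 'b' 0 → fail=0;  out {1}∪∅={1}
  n17('caabc'): parent n16 fail=0; on 'c' 0 → fail=9;  out {4}∪∅={4}

Scan:
[0] read 'c'  n0⇒n9
[1] read 'd'  n9⇒n10  → match P2@[0:1]
[2] read 'a'  n10⇒n18 (via fail)  → match P5@[1:2]
[3] read 'd'  n18⇒n5 (via fail)
[4] read 'd'  n5⇒n6
[5] read 'b'  n6⇒n7
[6] read 'b'  n7⇒n8  → match P1@[2:6]
[7] read 'c'  n8⇒n9 (via fail)
[8] read 'b'  n9⇒n0 (via fail)
[9] read 'd'  n0⇒n1
[10] read 'd'  n1⇒n2
[11] read 'b'  n2⇒n0 (via fail)
[12] read 'b'  n0⇒n0
[13] read 'a'  n0⇒n4
[14] read 'c'  n4⇒n9 (via fail)
[15] read 'a'  n9⇒n14
[16] read 'a'  n14⇒n15
[17] read 'b'  n15⇒n16
[18] read 'c'  n16⇒n17  → match P4@[14:18]
[19] read 'a'  n17⇒n14 (via fail)
[20] read 'd'  n14⇒n5 (via fail)
[21] read 'a'  n5⇒n18 (via fail)  → match P5@[20:21]
[22] read 'c'  n18⇒n9 (via fail)
[23] read 'c'  n9⇒n9 (via fail)
[24] read 'a'  n9⇒n14
[25] read 'a'  n14⇒n15
[26] read 'd'  n15⇒n12 (via fail)
[27] read 'a'  n12⇒n13  → match P3@[24:27],P5@[26:27]
[28] read 'a'  n13⇒n11 (via fail)
[29] read 'a'  n11⇒n11 (via fail)
[30] read 'd'  n11⇒n12
[31] read 'a'  n12⇒n13  → match P3@[28:31],P5@[30:31]
[32] read 'a'  n13⇒n11 (via fail)
[33] read 'b'  n11⇒n0 (via fail)
[34] read 'd'  n0⇒n1
[35] read 'c'  n1⇒n9 (via fail)
[36] read 'd'  n9⇒n10  → match P2@[35:36]

Result: [[1,2],[2,5],[6,1],[18,4],[21,5],[27,3],[27,5],[31,3],[31,5],[36,2]]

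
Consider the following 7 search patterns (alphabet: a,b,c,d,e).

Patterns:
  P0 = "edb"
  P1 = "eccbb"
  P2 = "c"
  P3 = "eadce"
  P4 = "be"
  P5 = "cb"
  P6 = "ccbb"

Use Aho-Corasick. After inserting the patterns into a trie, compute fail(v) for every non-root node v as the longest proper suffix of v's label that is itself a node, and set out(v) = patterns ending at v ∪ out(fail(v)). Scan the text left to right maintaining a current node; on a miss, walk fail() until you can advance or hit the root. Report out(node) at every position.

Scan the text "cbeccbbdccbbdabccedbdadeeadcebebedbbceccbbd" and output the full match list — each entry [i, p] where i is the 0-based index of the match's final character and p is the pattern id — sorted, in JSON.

Build:
Trie nodes:
  0='ε' goto b→13 c→8 e→1
  1='e' goto a→9 c→4 d→2
  2='ed' goto b→3
  3='edb' goto ·  [P0 ends]
  4='ec' goto c→5
  5='ecc' goto b→6
  6='eccb' goto b→7
  7='eccbb' goto ·  [P1 ends]
  8='c' goto b→15 c→16  [P2 ends]
  9='ea' goto d→10
  10='ead' goto c→11
  11='eadc' goto e→12
  12='eadce' goto ·  [P3 ends]
  13='b' goto e→14
  14='be' goto ·  [P4 ends]
  15='cb' goto ·  [P5 ends]
  16='cc' goto b→17
  17='ccb' goto b→18
  18='ccbb' goto ·  [P6 ends]

BFS fail/out derivation:
  fail(1) 'e': from fail(0)=0 chase 'e': 0 ⇒ 0;  out=∅∪out(0)=∅
  fail(8) 'c': from fail(0)=0 chase 'c': 0 ⇒ 0;  out={2}∪out(0)={2}
  fail(13) 'b': from fail(0)=0 chase 'b': 0 ⇒ 0;  out=∅∪out(0)=∅
  fail(2) 'ed': from fail(1)=0 chase 'd': 0 ⇒ 0;  out=∅∪out(0)=∅
  fail(4) 'ec': from fail(1)=0 chase 'c': 0 ⇒ 8;  out=∅∪out(8)={2}
  fail(9) 'ea': from fail(1)=0 chase 'a': 0 ⇒ 0;  out=∅∪out(0)=∅
  fail(14) 'be': from fail(13)=0 chase 'e': 0 ⇒ 1;  out={4}∪out(1)={4}
  fail(15) 'cb': from fail(8)=0 chase 'b': 0 ⇒ 13;  out={5}∪out(13)={5}
  fail(16) 'cc': from fail(8)=0 chase 'c': 0 ⇒ 8;  out=∅∪out(8)={2}
  fail(3) 'edb': from fail(2)=0 chase 'b': 0 ⇒ 13;  out={0}∪out(13)={0}
  fail(5) 'ecc': from fail(4)=8 chase 'c': 8 ⇒ 16;  out=∅∪out(16)={2}
  fail(10) 'ead': from fail(9)=0 chase 'd': 0 ⇒ 0;  out=∅∪out(0)=∅
  fail(17) 'ccb': from fail(16)=8 chase 'b': 8 ⇒ 15;  out=∅∪out(15)={5}
  fail(6) 'eccb': from fail(5)=16 chase 'b': 16 ⇒ 17;  out=∅∪out(17)={5}
  fail(11) 'eadc': from fail(10)=0 chase 'c': 0 ⇒ 8;  out=∅∪out(8)={2}
  fail(18) 'ccbb': from fail(17)=15 chase 'b': 15→13→0 ⇒ 13;  out={6}∪out(13)={6}
  fail(7) 'eccbb': from fail(6)=17 chase 'b': 17 ⇒ 18;  out={1}∪out(18)={1,6}
  fail(12) 'eadce': from fail(11)=8 chase 'e': 8→0 ⇒ 1;  out={3}∪out(1)={3}

Run:
[0] read 'c'  n0⇒n8  emit P2@[0:0]
[1] read 'b'  n8⇒n15  emit P5@[0:1]
[2] read 'e'  n15⇒n14 ·f  emit P4@[1:2]
[3] read 'c'  n14⇒n4 ·f  emit P2@[3:3]
[4] read 'c'  n4⇒n5  emit P2@[4:4]
[5] read 'b'  n5⇒n6  emit P5@[4:5]
[6] read 'b'  n6⇒n7  emit P1@[2:6],P6@[3:6]
[7] read 'd'  n7⇒n0 ·f
[8] read 'c'  n0⇒n8  emit P2@[8:8]
[9] read 'c'  n8⇒n16  emit P2@[9:9]
[10] read 'b'  n16⇒n17  emit P5@[9:10]
[11] read 'b'  n17⇒n18  emit P6@[8:11]
[12] read 'd'  n18⇒n0 ·f
[13] read 'a'  n0⇒n0
[14] read 'b'  n0⇒n13
[15] read 'c'  n13⇒n8 ·f  emit P2@[15:15]
[16] read 'c'  n8⇒n16  emit P2@[16:16]
[17] read 'e'  n16⇒n1 ·f
[18] read 'd'  n1⇒n2
[19] read 'b'  n2⇒n3  emit P0@[17:19]
[20] read 'd'  n3⇒n0 ·f
[21] read 'a'  n0⇒n0
[22] read 'd'  n0⇒n0
[23] read 'e'  n0⇒n1
[24] read 'e'  n1⇒n1 ·f
[25] read 'a'  n1⇒n9
[26] read 'd'  n9⇒n10
[27] read 'c'  n10⇒n11  emit P2@[27:27]
[28] read 'e'  n11⇒n12  emit P3@[24:28]
[29] read 'b'  n12⇒n13 ·f
[30] read 'e'  n13⇒n14  emit P4@[29:30]
[31] read 'b'  n14⇒n13 ·f
[32] read 'e'  n13⇒n14  emit P4@[31:32]
[33] read 'd'  n14⇒n2 ·f
[34] read 'b'  n2⇒n3  emit P0@[32:34]
[35] read 'b'  n3⇒n13 ·f
[36] read 'c'  n13⇒n8 ·f  emit P2@[36:36]
[37] read 'e'  n8⇒n1 ·f
[38] read 'c'  n1⇒n4  emit P2@[38:38]
[39] read 'c'  n4⇒n5  emit P2@[39:39]
[40] read 'b'  n5⇒n6  emit P5@[39:40]
[41] read 'b'  n6⇒n7  emit P1@[37:41],P6@[38:41]
[42] read 'd'  n7⇒n0 ·f

Result: [[0,2],[1,5],[2,4],[3,2],[4,2],[5,5],[6,1],[6,6],[8,2],[9,2],[10,5],[11,6],[15,2],[16,2],[19,0],[27,2],[28,3],[30,4],[32,4],[34,0],[36,2],[38,2],[39,2],[40,5],[41,1],[41,6]]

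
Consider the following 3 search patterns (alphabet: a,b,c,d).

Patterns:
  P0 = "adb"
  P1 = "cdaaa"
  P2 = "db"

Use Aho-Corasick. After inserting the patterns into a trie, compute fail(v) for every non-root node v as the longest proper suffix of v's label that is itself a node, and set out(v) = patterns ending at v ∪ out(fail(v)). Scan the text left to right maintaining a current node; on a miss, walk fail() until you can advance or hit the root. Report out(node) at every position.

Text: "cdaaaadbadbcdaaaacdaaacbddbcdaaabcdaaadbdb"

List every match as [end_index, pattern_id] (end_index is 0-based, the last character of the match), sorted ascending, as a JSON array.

Build automaton:
Trie (insert patterns):
  0='ε' goto a→1 c→4 d→9
  1='a' goto d→2
  2='ad' goto b→3
  3='adb' goto ·  ←P0
  4='c' goto d→5
  5='cd' goto a→6
  6='cda' goto a→7
  7='cdaa' goto a→8
  8='cdaaa' goto ·  ←P1
  9='d' goto b→10
  10='db' goto ·  ←P2

Failure links (BFS by depth):
  n1('a'): parent n0 fail=0; on 'a' 0 → fail=0;  out ∅∪∅=∅
  n4('c'): parent n0 fail=0; on 'c' 0 → fail=0;  out ∅∪∅=∅
  n9('d'): parent n0 fail=0; on 'd' 0 → fail=0;  out ∅∪∅=∅
  n2('ad'): parent n1 fail=0; on 'd' 0 → fail=9;  out ∅∪∅=∅
  n5('cd'): parent n4 fail=0; on 'd' 0 → fail=9;  out ∅∪∅=∅
  n10('db'): parent n9 fail=0; on 'b' 0 → fail=0;  out {2}∪∅={2}
  n3('adb'): parent n2 fail=9; on 'b' 9 → fail=10;  out {0}∪{2}={0,2}
  n6('cda'): parent n5 fail=9; on 'a' 9→0 → fail=1;  out ∅∪∅=∅
  n7('cdaa'): parent n6 fail=1; on 'a' 1→0 → fail=1;  out ∅∪∅=∅
  n8('cdaaa'): parent n7 fail=1; on 'a' 1→0 → fail=1;  out {1}∪∅={1}

Text stream:
pos 0 'c': at 4
pos 1 'd': at 5
pos 2 'a': at 6
pos 3 'a': at 7
pos 4 'a': at 8  → match P1@[0:4]
pos 5 'a': at 1 (via fail)
pos 6 'd': at 2
pos 7 'b': at 3  → match P0@[5:7],P2@[6:7]
pos 8 'a': at 1 (via fail)
pos 9 'd': at 2
pos 10 'b': at 3  → match P0@[8:10],P2@[9:10]
pos 11 'c': at 4 (via fail)
pos 12 'd': at 5
pos 13 'a': at 6
pos 14 'a': at 7
pos 15 'a': at 8  → match P1@[11:15]
pos 16 'a': at 1 (via fail)
pos 17 'c': at 4 (via fail)
pos 18 'd': at 5
pos 19 'a': at 6
pos 20 'a': at 7
pos 21 'a': at 8  → match P1@[17:21]
pos 22 'c': at 4 (via fail)
pos 23 'b': at 0 (via fail)
pos 24 'd': at 9
pos 25 'd': at 9 (via fail)
pos 26 'b': at 10  → match P2@[25:26]
pos 27 'c': at 4 (via fail)
pos 28 'd': at 5
pos 29 'a': at 6
pos 30 'a': at 7
pos 31 'a': at 8  → match P1@[27:31]
pos 32 'b': at 0 (via fail)
pos 33 'c': at 4
pos 34 'd': at 5
pos 35 'a': at 6
pos 36 'a': at 7
pos 37 'a': at 8  → match P1@[33:37]
pos 38 'd': at 2 (via fail)
pos 39 'b': at 3  → match P0@[37:39],P2@[38:39]
pos 40 'd': at 9 (via fail)
pos 41 'b': at 10  → match P2@[40:41]

Matches: [[4,1],[7,0],[7,2],[10,0],[10,2],[15,1],[21,1],[26,2],[31,1],[37,1],[39,0],[39,2],[41,2]]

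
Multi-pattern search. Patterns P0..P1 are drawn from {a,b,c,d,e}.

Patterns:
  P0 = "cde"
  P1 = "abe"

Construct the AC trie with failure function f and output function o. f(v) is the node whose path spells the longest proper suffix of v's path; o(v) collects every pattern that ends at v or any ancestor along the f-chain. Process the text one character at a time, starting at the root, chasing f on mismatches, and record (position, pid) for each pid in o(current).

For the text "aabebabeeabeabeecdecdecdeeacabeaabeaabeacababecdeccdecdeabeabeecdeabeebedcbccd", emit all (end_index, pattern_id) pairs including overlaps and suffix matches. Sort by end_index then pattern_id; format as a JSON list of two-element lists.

Construct AC machine:
Trie (insert patterns):
  0='ε' goto a→4 c→1
  1='c' goto d→2
  2='cd' goto e→3
  3='cde' goto ·  [P0 ends]
  4='a' goto b→5
  5='ab' goto e→6
  6='abe' goto ·  [P1 ends]

BFS fail/out derivation:
  n1('c'): parent n0 fail=0; on 'c' 0 → fail=0;  out ∅∪∅=∅
  n4('a'): parent n0 fail=0; on 'a' 0 → fail=0;  out ∅∪∅=∅
  n2('cd'): parent n1 fail=0; on 'd' 0 → fail=0;  out ∅∪∅=∅
  n5('ab'): parent n4 fail=0; on 'b' 0 → fail=0;  out ∅∪∅=∅
  n3('cde'): parent n2 fail=0; on 'e' 0 → fail=0;  out {0}∪∅={0}
  n6('abe'): parent n5 fail=0; on 'e' 0 → fail=0;  out {1}∪∅={1}

Scan:
[0] read 'a'  n0⇒n4
[1] read 'a'  n4⇒n4 (fail-walked)
[2] read 'b'  n4⇒n5
[3] read 'e'  n5⇒n6  ** P1@[1:3]
[4] read 'b'  n6⇒n0 (fail-walked)
[5] read 'a'  n0⇒n4
[6] read 'b'  n4⇒n5
[7] read 'e'  n5⇒n6  ** P1@[5:7]
[8] read 'e'  n6⇒n0 (fail-walked)
[9] read 'a'  n0⇒n4
[10] read 'b'  n4⇒n5
[11] read 'e'  n5⇒n6  ** P1@[9:11]
[12] read 'a'  n6⇒n4 (fail-walked)
[13] read 'b'  n4⇒n5
[14] read 'e'  n5⇒n6  ** P1@[12:14]
[15] read 'e'  n6⇒n0 (fail-walked)
[16] read 'c'  n0⇒n1
[17] read 'd'  n1⇒n2
[18] read 'e'  n2⇒n3  ** P0@[16:18]
[19] read 'c'  n3⇒n1 (fail-walked)
[20] read 'd'  n1⇒n2
[21] read 'e'  n2⇒n3  ** P0@[19:21]
[22] read 'c'  n3⇒n1 (fail-walked)
[23] read 'd'  n1⇒n2
[24] read 'e'  n2⇒n3  ** P0@[22:24]
[25] read 'e'  n3⇒n0 (fail-walked)
[26] read 'a'  n0⇒n4
[27] read 'c'  n4⇒n1 (fail-walked)
[28] read 'a'  n1⇒n4 (fail-walked)
[29] read 'b'  n4⇒n5
[30] read 'e'  n5⇒n6  ** P1@[28:30]
[31] read 'a'  n6⇒n4 (fail-walked)
[32] read 'a'  n4⇒n4 (fail-walked)
[33] read 'b'  n4⇒n5
[34] read 'e'  n5⇒n6  ** P1@[32:34]
[35] read 'a'  n6⇒n4 (fail-walked)
[36] read 'a'  n4⇒n4 (fail-walked)
[37] read 'b'  n4⇒n5
[38] read 'e'  n5⇒n6  ** P1@[36:38]
[39] read 'a'  n6⇒n4 (fail-walked)
[40] read 'c'  n4⇒n1 (fail-walked)
[41] read 'a'  n1⇒n4 (fail-walked)
[42] read 'b'  n4⇒n5
[43] read 'a'  n5⇒n4 (fail-walked)
[44] read 'b'  n4⇒n5
[45] read 'e'  n5⇒n6  ** P1@[43:45]
[46] read 'c'  n6⇒n1 (fail-walked)
[47] read 'd'  n1⇒n2
[48] read 'e'  n2⇒n3  ** P0@[46:48]
[49] read 'c'  n3⇒n1 (fail-walked)
[50] read 'c'  n1⇒n1 (fail-walked)
[51] read 'd'  n1⇒n2
[52] read 'e'  n2⇒n3  ** P0@[50:52]
[53] read 'c'  n3⇒n1 (fail-walked)
[54] read 'd'  n1⇒n2
[55] read 'e'  n2⇒n3  ** P0@[53:55]
[56] read 'a'  n3⇒n4 (fail-walked)
[57] read 'b'  n4⇒n5
[58] read 'e'  n5⇒n6  ** P1@[56:58]
[59] read 'a'  n6⇒n4 (fail-walked)
[60] read 'b'  n4⇒n5
[61] read 'e'  n5⇒n6  ** P1@[59:61]
[62] read 'e'  n6⇒n0 (fail-walked)
[63] read 'c'  n0⇒n1
[64] read 'd'  n1⇒n2
[65] read 'e'  n2⇒n3  ** P0@[63:65]
[66] read 'a'  n3⇒n4 (fail-walked)
[67] read 'b'  n4⇒n5
[68] read 'e'  n5⇒n6  ** P1@[66:68]
[69] read 'e'  n6⇒n0 (fail-walked)
[70] read 'b'  n0⇒n0
[71] read 'e'  n0⇒n0
[72] read 'd'  n0⇒n0
[73] read 'c'  n0⇒n1
[74] read 'b'  n1⇒n0 (fail-walked)
[75] read 'c'  n0⇒n1
[76] read 'c'  n1⇒n1 (fail-walked)
[77] read 'd'  n1⇒n2

All matches (sorted): [[3,1],[7,1],[11,1],[14,1],[18,0],[21,0],[24,0],[30,1],[34,1],[38,1],[45,1],[48,0],[52,0],[55,0],[58,1],[61,1],[65,0],[68,1]]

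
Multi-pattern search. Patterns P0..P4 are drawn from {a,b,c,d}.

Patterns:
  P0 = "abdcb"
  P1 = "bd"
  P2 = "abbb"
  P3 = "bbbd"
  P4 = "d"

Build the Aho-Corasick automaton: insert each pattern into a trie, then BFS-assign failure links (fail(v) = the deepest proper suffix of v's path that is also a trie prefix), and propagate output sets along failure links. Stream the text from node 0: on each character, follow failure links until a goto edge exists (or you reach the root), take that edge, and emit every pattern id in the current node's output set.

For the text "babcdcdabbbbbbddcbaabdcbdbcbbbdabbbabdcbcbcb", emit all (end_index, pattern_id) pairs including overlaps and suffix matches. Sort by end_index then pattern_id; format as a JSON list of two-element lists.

Build automaton:
Trie (insert patterns):
  n0 'ε': a→1 b→6 d→13
  n1 'a': b→2
  n2 'ab': b→8 d→3
  n3 'abd': c→4
  n4 'abdc': b→5
  n5 'abdcb': ·  ←P0
  n6 'b': b→10 d→7
  n7 'bd': ·  ←P1
  n8 'abb': b→9
  n9 'abbb': ·  ←P2
  n10 'bb': b→11
  n11 'bbb': d→12
  n12 'bbbd': ·  ←P3
  n13 'd': ·  ←P4

BFS fail/out derivation:
  fail(1) 'a': from fail(0)=0 chase 'a': 0 ⇒ 0;  out=∅∪out(0)=∅
  fail(6) 'b': from fail(0)=0 chase 'b': 0 ⇒ 0;  out=∅∪out(0)=∅
  fail(13) 'd': from fail(0)=0 chase 'd': 0 ⇒ 0;  out={4}∪out(0)={4}
  fail(2) 'ab': from fail(1)=0 chase 'b': 0 ⇒ 6;  out=∅∪out(6)=∅
  fail(7) 'bd': from fail(6)=0 chase 'd': 0 ⇒ 13;  out={1}∪out(13)={1,4}
  fail(10) 'bb': from fail(6)=0 chase 'b': 0 ⇒ 6;  out=∅∪out(6)=∅
  fail(3) 'abd': from fail(2)=6 chase 'd': 6 ⇒ 7;  out=∅∪out(7)={1,4}
  fail(8) 'abb': from fail(2)=6 chase 'b': 6 ⇒ 10;  out=∅∪out(10)=∅
  fail(11) 'bbb': from fail(10)=6 chase 'b': 6 ⇒ 10;  out=∅∪out(10)=∅
  fail(4) 'abdc': from fail(3)=7 chase 'c': 7→13→0 ⇒ 0;  out=∅∪out(0)=∅
  fail(9) 'abbb': from fail(8)=10 chase 'b': 10 ⇒ 11;  out={2}∪out(11)={2}
  fail(12) 'bbbd': from fail(11)=10 chase 'd': 10→6 ⇒ 7;  out={3}∪out(7)={1,3,4}
  fail(5) 'abdcb': from fail(4)=0 chase 'b': 0 ⇒ 6;  out={0}∪out(6)={0}

Scan:
[0] read 'b'  n0⇒n6
[1] read 'a'  n6⇒n1 (via fail)
[2] read 'b'  n1⇒n2
[3] read 'c'  n2⇒n0 (via fail)
[4] read 'd'  n0⇒n13  emit P4@[4:4]
[5] read 'c'  n13⇒n0 (via fail)
[6] read 'd'  n0⇒n13  emit P4@[6:6]
[7] read 'a'  n13⇒n1 (via fail)
[8] read 'b'  n1⇒n2
[9] read 'b'  n2⇒n8
[10] read 'b'  n8⇒n9  emit P2@[7:10]
[11] read 'b'  n9⇒n11 (via fail)
[12] read 'b'  n11⇒n11 (via fail)
[13] read 'b'  n11⇒n11 (via fail)
[14] read 'd'  n11⇒n12  emit P1@[13:14],P3@[11:14],P4@[14:14]
[15] read 'd'  n12⇒n13 (via fail)  emit P4@[15:15]
[16] read 'c'  n13⇒n0 (via fail)
[17] read 'b'  n0⇒n6
[18] read 'a'  n6⇒n1 (via fail)
[19] read 'a'  n1⇒n1 (via fail)
[20] read 'b'  n1⇒n2
[21] read 'd'  n2⇒n3  emit P1@[20:21],P4@[21:21]
[22] read 'c'  n3⇒n4
[23] read 'b'  n4⇒n5  emit P0@[19:23]
[24] read 'd'  n5⇒n7 (via fail)  emit P1@[23:24],P4@[24:24]
[25] read 'b'  n7⇒n6 (via fail)
[26] read 'c'  n6⇒n0 (via fail)
[27] read 'b'  n0⇒n6
[28] read 'b'  n6⇒n10
[29] read 'b'  n10⇒n11
[30] read 'd'  n11⇒n12  emit P1@[29:30],P3@[27:30],P4@[30:30]
[31] read 'a'  n12⇒n1 (via fail)
[32] read 'b'  n1⇒n2
[33] read 'b'  n2⇒n8
[34] read 'b'  n8⇒n9  emit P2@[31:34]
[35] read 'a'  n9⇒n1 (via fail)
[36] read 'b'  n1⇒n2
[37] read 'd'  n2⇒n3  emit P1@[36:37],P4@[37:37]
[38] read 'c'  n3⇒n4
[39] read 'b'  n4⇒n5  emit P0@[35:39]
[40] read 'c'  n5⇒n0 (via fail)
[41] read 'b'  n0⇒n6
[42] read 'c'  n6⇒n0 (via fail)
[43] read 'b'  n0⇒n6

All matches (sorted): [[4,4],[6,4],[10,2],[14,1],[14,3],[14,4],[15,4],[21,1],[21,4],[23,0],[24,1],[24,4],[30,1],[30,3],[30,4],[34,2],[37,1],[37,4],[39,0]]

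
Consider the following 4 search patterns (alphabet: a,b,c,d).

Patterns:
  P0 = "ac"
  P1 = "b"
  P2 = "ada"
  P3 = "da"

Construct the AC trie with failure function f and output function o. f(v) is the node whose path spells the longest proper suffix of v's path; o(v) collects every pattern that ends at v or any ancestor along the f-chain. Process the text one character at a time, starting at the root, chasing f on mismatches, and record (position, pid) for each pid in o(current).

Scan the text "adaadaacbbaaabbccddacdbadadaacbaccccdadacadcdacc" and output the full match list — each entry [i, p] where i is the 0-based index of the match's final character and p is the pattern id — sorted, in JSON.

Build automaton:
Trie nodes:
  0='ε' goto a→1 b→3 d→6
  1='a' goto c→2 d→4
  2='ac' goto ·  [P0 ends]
  3='b' goto ·  [P1 ends]
  4='ad' goto a→5
  5='ada' goto ·  [P2 ends]
  6='d' goto a→7
  7='da' goto ·  [P3 ends]

Failure links (BFS by depth):
  n1('a'): parent n0 fail=0; on 'a' 0 → fail=0;  out ∅∪∅=∅
  n3('b'): parent n0 fail=0; on 'b' 0 → fail=0;  out {1}∪∅={1}
  n6('d'): parent n0 fail=0; on 'd' 0 → fail=0;  out ∅∪∅=∅
  n2('ac'): parent n1 fail=0; on 'c' 0 → fail=0;  out {0}∪∅={0}
  n4('ad'): parent n1 fail=0; on 'd' 0 → fail=6;  out ∅∪∅=∅
  n7('da'): parent n6 fail=0; on 'a' 0 → fail=1;  out {3}∪∅={3}
  n5('ada'): parent n4 fail=6; on 'a' 6 → fail=7;  out {2}∪{3}={2,3}

Text stream:
[0] read 'a'  n0⇒n1
[1] read 'd'  n1⇒n4
[2] read 'a'  n4⇒n5  → match P2@[0:2],P3@[1:2]
[3] read 'a'  n5⇒n1 (fail-walked)
[4] read 'd'  n1⇒n4
[5] read 'a'  n4⇒n5  → match P2@[3:5],P3@[4:5]
[6] read 'a'  n5⇒n1 (fail-walked)
[7] read 'c'  n1⇒n2  → match P0@[6:7]
[8] read 'b'  n2⇒n3 (fail-walked)  → match P1@[8:8]
[9] read 'b'  n3⇒n3 (fail-walked)  → match P1@[9:9]
[10] read 'a'  n3⇒n1 (fail-walked)
[11] read 'a'  n1⇒n1 (fail-walked)
[12] read 'a'  n1⇒n1 (fail-walked)
[13] read 'b'  n1⇒n3 (fail-walked)  → match P1@[13:13]
[14] read 'b'  n3⇒n3 (fail-walked)  → match P1@[14:14]
[15] read 'c'  n3⇒n0 (fail-walked)
[16] read 'c'  n0⇒n0
[17] read 'd'  n0⇒n6
[18] read 'd'  n6⇒n6 (fail-walked)
[19] read 'a'  n6⇒n7  → match P3@[18:19]
[20] read 'c'  n7⇒n2 (fail-walked)  → match P0@[19:20]
[21] read 'd'  n2⇒n6 (fail-walked)
[22] read 'b'  n6⇒n3 (fail-walked)  → match P1@[22:22]
[23] read 'a'  n3⇒n1 (fail-walked)
[24] read 'd'  n1⇒n4
[25] read 'a'  n4⇒n5  → match P2@[23:25],P3@[24:25]
[26] read 'd'  n5⇒n4 (fail-walked)
[27] read 'a'  n4⇒n5  → match P2@[25:27],P3@[26:27]
[28] read 'a'  n5⇒n1 (fail-walked)
[29] read 'c'  n1⇒n2  → match P0@[28:29]
[30] read 'b'  n2⇒n3 (fail-walked)  → match P1@[30:30]
[31] read 'a'  n3⇒n1 (fail-walked)
[32] read 'c'  n1⇒n2  → match P0@[31:32]
[33] read 'c'  n2⇒n0 (fail-walked)
[34] read 'c'  n0⇒n0
[35] read 'c'  n0⇒n0
[36] read 'd'  n0⇒n6
[37] read 'a'  n6⇒n7  → match P3@[36:37]
[38] read 'd'  n7⇒n4 (fail-walked)
[39] read 'a'  n4⇒n5  → match P2@[37:39],P3@[38:39]
[40] read 'c'  n5⇒n2 (fail-walked)  → match P0@[39:40]
[41] read 'a'  n2⇒n1 (fail-walked)
[42] read 'd'  n1⇒n4
[43] read 'c'  n4⇒n0 (fail-walked)
[44] read 'd'  n0⇒n6
[45] read 'a'  n6⇒n7  → match P3@[44:45]
[46] read 'c'  n7⇒n2 (fail-walked)  → match P0@[45:46]
[47] read 'c'  n2⇒n0 (fail-walked)

Result: [[2,2],[2,3],[5,2],[5,3],[7,0],[8,1],[9,1],[13,1],[14,1],[19,3],[20,0],[22,1],[25,2],[25,3],[27,2],[27,3],[29,0],[30,1],[32,0],[37,3],[39,2],[39,3],[40,0],[45,3],[46,0]]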